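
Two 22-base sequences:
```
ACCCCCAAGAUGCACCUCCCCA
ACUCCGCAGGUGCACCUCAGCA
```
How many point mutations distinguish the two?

Mismatches (1-based): base 3: C→U; base 6: C→G; base 7: A→C; base 10: A→G; base 19: C→A; base 20: C→G.

6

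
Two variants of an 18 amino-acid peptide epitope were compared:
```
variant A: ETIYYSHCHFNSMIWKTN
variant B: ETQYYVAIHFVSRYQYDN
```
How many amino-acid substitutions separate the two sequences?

10

The sequences differ at positions 3, 6, 7, 8, 11, 13, 14, 15, 16, 17 (1-based) — 10 in total.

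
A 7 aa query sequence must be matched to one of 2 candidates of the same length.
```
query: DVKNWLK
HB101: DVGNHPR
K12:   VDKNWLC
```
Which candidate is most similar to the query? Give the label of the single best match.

K12

Hamming distances to query — HB101: 4; K12: 3.
Smallest is K12 with 3 mismatches.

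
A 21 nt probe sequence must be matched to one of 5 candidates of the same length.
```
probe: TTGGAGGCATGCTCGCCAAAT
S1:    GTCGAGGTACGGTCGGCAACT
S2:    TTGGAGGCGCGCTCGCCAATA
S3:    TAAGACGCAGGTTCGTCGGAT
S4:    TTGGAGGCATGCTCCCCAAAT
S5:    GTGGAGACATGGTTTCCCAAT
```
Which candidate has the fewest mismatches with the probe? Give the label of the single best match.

S1 differs at 7 bases; S2 differs at 4 bases; S3 differs at 8 bases; S4 differs at 1 base; S5 differs at 6 bases. The closest is S4.

S4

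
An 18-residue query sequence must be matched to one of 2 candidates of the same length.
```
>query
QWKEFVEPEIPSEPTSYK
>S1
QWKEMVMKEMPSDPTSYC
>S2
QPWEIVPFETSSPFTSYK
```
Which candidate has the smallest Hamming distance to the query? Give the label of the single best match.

S1 differs at 6 residues; S2 differs at 9 residues. The closest is S1.

S1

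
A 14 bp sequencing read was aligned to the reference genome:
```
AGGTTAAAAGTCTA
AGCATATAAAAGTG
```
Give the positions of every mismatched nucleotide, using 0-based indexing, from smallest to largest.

2, 3, 6, 9, 10, 11, 13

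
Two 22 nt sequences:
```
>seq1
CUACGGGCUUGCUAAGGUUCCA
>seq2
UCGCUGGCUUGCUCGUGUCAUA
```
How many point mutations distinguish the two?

10

The sequences differ at positions 1, 2, 3, 5, 14, 15, 16, 19, 20, 21 (1-based) — 10 in total.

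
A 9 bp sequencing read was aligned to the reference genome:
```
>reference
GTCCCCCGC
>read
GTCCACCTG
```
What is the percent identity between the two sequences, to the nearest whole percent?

3 positions differ (5, 8, 9), so 6 of 9 match: 6/9 = 66.67%.

67%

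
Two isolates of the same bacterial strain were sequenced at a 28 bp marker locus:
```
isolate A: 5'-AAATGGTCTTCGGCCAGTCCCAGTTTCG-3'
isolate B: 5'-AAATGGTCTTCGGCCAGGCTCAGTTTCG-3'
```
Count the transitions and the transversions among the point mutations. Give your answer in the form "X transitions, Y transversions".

Mismatches (1-based):
site 18: T→G (pyrimidine→purine, transversion)
site 20: C→T (pyrimidine→pyrimidine, transition)

1 transition, 1 transversion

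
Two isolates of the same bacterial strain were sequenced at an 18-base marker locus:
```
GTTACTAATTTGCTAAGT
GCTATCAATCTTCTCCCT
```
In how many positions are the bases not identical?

Comparing position by position, 8 positions differ: 2 (T/C), 5 (C/T), 6 (T/C), 10 (T/C), 12 (G/T), 15 (A/C), 16 (A/C), 17 (G/C).

8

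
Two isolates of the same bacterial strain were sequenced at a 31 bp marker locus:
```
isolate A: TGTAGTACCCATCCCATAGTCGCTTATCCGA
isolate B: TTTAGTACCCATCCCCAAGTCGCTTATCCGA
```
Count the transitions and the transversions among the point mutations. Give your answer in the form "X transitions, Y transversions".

0 transitions, 3 transversions

Transitions (purine↔purine or pyrimidine↔pyrimidine): none.
Transversions (purine↔pyrimidine): 2 G→T, 16 A→C, 17 T→A.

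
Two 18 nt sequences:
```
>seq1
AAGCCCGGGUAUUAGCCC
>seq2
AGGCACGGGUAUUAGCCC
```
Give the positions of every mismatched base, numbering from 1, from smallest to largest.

2, 5

Scanning 1-based: 2: A/G; 5: C/A.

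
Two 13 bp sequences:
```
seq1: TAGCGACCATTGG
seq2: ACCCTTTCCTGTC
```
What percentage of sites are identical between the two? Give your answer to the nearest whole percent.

Mismatches at positions 1, 2, 3, 5, 6, 7, 9, 11, 12, 13 (1-based): 10 of 13.
Identical positions: 3/13 = 23.08% → 23%.

23%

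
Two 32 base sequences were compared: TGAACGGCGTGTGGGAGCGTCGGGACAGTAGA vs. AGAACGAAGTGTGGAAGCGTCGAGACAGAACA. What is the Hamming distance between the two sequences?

7

Comparing position by position, 7 bases differ: 1 (T/A), 7 (G/A), 8 (C/A), 15 (G/A), 23 (G/A), 29 (T/A), 31 (G/C).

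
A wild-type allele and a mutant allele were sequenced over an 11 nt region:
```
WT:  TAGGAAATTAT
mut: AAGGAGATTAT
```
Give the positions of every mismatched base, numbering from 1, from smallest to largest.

Differences at position 1 (T→A), position 6 (A→G).

1, 6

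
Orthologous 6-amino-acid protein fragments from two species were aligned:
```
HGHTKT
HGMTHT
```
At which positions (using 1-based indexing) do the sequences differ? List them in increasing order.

Scanning 1-based: 3: H/M; 5: K/H.

3, 5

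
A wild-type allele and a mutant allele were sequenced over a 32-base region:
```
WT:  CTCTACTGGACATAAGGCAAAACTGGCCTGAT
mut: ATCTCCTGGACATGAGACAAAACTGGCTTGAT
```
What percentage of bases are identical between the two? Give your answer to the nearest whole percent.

84%

5 positions differ (1, 5, 14, 17, 28), so 27 of 32 match: 27/32 = 84.38%.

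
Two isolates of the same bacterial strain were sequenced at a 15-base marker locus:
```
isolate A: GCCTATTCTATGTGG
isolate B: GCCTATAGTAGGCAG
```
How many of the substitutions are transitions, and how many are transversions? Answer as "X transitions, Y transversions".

2 transitions, 3 transversions

Mismatches (1-based):
base 7: T→A (pyrimidine→purine, transversion)
base 8: C→G (pyrimidine→purine, transversion)
base 11: T→G (pyrimidine→purine, transversion)
base 13: T→C (pyrimidine→pyrimidine, transition)
base 14: G→A (purine→purine, transition)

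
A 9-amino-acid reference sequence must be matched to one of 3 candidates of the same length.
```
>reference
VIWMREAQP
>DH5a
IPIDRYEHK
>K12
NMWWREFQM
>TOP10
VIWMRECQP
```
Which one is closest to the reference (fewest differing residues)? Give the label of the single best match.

TOP10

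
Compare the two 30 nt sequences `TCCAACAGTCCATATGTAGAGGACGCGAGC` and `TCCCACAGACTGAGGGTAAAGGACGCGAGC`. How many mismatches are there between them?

Comparing position by position, 8 positions differ: 4 (A/C), 9 (T/A), 11 (C/T), 12 (A/G), 13 (T/A), 14 (A/G), 15 (T/G), 19 (G/A).

8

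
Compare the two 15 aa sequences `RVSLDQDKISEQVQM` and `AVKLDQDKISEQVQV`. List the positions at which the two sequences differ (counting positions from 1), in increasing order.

1, 3, 15

Differences at position 1 (R→A), position 3 (S→K), position 15 (M→V).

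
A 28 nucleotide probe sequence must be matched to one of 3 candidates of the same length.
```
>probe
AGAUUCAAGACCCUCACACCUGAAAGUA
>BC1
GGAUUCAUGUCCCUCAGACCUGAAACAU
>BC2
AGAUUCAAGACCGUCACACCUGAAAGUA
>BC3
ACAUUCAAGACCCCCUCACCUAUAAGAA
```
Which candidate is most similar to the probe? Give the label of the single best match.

BC2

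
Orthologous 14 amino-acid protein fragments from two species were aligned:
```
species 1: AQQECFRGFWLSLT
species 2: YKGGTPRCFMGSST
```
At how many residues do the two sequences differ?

The sequences differ at residues 1, 2, 3, 4, 5, 6, 8, 10, 11, 13 (1-based) — 10 in total.

10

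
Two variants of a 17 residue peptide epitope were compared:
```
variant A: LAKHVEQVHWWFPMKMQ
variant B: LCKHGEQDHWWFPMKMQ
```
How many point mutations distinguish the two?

Comparing position by position, 3 residues differ: 2 (A/C), 5 (V/G), 8 (V/D).

3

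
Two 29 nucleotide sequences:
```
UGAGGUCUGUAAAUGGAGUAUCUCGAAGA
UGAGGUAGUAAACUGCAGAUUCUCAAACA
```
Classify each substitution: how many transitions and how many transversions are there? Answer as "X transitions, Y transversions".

Mismatches (1-based):
site 7: C→A (pyrimidine→purine, transversion)
site 8: U→G (pyrimidine→purine, transversion)
site 9: G→U (purine→pyrimidine, transversion)
site 10: U→A (pyrimidine→purine, transversion)
site 13: A→C (purine→pyrimidine, transversion)
site 16: G→C (purine→pyrimidine, transversion)
site 19: U→A (pyrimidine→purine, transversion)
site 20: A→U (purine→pyrimidine, transversion)
site 25: G→A (purine→purine, transition)
site 28: G→C (purine→pyrimidine, transversion)

1 transition, 9 transversions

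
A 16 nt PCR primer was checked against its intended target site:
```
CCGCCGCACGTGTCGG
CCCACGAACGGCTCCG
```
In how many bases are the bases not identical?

6

Mismatches (1-based): base 3: G→C; base 4: C→A; base 7: C→A; base 11: T→G; base 12: G→C; base 15: G→C.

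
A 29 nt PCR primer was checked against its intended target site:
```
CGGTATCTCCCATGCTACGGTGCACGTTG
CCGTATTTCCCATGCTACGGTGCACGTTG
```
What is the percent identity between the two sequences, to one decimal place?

93.1%

Mismatches at positions 2, 7 (1-based): 2 of 29.
Identical positions: 27/29 = 93.1% → 93.1%.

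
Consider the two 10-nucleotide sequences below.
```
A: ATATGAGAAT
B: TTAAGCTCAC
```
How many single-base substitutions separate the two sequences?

Mismatches (1-based): position 1: A→T; position 4: T→A; position 6: A→C; position 7: G→T; position 8: A→C; position 10: T→C.

6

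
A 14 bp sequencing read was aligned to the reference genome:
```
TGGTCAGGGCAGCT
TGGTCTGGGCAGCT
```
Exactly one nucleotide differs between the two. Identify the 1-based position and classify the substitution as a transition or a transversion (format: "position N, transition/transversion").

Position 6 changes A→T. A is a purine and T is a pyrimidine, so this is a transversion.

position 6, transversion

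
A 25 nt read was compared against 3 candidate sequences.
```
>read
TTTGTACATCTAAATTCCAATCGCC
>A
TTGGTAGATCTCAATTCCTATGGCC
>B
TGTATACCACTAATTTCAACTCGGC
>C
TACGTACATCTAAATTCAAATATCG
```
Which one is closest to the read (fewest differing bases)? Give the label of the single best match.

A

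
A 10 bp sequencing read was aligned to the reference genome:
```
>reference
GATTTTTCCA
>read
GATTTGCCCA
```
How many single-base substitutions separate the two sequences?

Comparing position by position, 2 bases differ: 6 (T/G), 7 (T/C).

2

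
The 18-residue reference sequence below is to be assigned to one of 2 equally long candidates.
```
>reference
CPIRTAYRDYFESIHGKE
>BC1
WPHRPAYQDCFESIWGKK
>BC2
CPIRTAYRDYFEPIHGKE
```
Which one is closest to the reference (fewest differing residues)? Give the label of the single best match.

Hamming distances to reference — BC1: 7; BC2: 1.
Smallest is BC2 with 1 mismatch.

BC2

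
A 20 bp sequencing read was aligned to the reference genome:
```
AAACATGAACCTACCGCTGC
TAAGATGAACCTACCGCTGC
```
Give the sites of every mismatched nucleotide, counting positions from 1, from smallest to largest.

Differences at site 1 (A→T), site 4 (C→G).

1, 4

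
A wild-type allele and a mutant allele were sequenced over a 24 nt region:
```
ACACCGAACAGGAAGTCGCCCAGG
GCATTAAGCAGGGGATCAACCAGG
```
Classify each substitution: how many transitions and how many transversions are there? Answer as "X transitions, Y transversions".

9 transitions, 1 transversion

Mismatches (1-based):
site 1: A→G (purine→purine, transition)
site 4: C→T (pyrimidine→pyrimidine, transition)
site 5: C→T (pyrimidine→pyrimidine, transition)
site 6: G→A (purine→purine, transition)
site 8: A→G (purine→purine, transition)
site 13: A→G (purine→purine, transition)
site 14: A→G (purine→purine, transition)
site 15: G→A (purine→purine, transition)
site 18: G→A (purine→purine, transition)
site 19: C→A (pyrimidine→purine, transversion)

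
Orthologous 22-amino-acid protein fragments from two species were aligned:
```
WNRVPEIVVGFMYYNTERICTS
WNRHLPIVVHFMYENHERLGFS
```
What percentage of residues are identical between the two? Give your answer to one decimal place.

59.1%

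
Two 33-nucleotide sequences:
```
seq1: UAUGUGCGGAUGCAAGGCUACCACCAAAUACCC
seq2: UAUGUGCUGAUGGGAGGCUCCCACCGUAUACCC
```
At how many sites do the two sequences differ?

The sequences differ at sites 8, 13, 14, 20, 26, 27 (1-based) — 6 in total.

6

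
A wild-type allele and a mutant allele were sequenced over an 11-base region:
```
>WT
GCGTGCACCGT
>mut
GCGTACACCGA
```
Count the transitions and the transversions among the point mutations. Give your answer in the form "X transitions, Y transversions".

1 transition, 1 transversion

Mismatches (1-based):
position 5: G→A (purine→purine, transition)
position 11: T→A (pyrimidine→purine, transversion)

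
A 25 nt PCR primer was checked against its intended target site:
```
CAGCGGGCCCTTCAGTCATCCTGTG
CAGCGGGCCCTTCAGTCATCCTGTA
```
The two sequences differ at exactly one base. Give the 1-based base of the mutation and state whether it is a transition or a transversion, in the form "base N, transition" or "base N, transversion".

Base 25 changes G→A. G is a purine and A is a purine, so this is a transition.

base 25, transition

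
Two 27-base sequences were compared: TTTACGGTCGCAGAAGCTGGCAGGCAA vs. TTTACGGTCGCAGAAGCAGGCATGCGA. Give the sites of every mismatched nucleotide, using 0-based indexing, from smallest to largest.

17, 22, 25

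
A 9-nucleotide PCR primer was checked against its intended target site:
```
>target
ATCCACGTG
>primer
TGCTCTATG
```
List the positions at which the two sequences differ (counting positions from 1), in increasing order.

1, 2, 4, 5, 6, 7

Scanning 1-based: 1: A/T; 2: T/G; 4: C/T; 5: A/C; 6: C/T; 7: G/A.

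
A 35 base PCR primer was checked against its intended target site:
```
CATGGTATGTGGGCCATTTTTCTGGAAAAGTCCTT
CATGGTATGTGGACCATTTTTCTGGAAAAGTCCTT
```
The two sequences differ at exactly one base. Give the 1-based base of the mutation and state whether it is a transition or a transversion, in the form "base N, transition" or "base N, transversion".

base 13, transition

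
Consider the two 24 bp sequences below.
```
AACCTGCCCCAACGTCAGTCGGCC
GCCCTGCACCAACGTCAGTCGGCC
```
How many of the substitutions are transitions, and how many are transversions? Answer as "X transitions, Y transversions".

Mismatches (1-based):
position 1: A→G (purine→purine, transition)
position 2: A→C (purine→pyrimidine, transversion)
position 8: C→A (pyrimidine→purine, transversion)

1 transition, 2 transversions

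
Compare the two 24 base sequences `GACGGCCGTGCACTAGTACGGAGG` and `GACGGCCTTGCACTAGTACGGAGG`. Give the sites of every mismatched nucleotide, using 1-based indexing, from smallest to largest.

Scanning 1-based: 8: G/T.

8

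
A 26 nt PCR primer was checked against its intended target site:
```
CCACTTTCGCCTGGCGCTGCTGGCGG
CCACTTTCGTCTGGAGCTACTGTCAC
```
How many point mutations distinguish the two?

6

Mismatches (1-based): site 10: C→T; site 15: C→A; site 19: G→A; site 23: G→T; site 25: G→A; site 26: G→C.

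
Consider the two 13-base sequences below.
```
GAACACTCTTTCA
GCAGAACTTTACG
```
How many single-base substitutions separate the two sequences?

7

Comparing position by position, 7 sites differ: 2 (A/C), 4 (C/G), 6 (C/A), 7 (T/C), 8 (C/T), 11 (T/A), 13 (A/G).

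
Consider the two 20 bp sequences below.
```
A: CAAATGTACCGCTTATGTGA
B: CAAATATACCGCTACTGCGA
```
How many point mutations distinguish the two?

4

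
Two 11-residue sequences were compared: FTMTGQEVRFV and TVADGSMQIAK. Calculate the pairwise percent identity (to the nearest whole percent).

9%

Mismatches at positions 1, 2, 3, 4, 6, 7, 8, 9, 10, 11 (1-based): 10 of 11.
Identical positions: 1/11 = 9.091% → 9%.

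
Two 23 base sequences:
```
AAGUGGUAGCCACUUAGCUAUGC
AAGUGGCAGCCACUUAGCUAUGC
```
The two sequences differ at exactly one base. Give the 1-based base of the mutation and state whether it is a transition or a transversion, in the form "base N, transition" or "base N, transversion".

base 7, transition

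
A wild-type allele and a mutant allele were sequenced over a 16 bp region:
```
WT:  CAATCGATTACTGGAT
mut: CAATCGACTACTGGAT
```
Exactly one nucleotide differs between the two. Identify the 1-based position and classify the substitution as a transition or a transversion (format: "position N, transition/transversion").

The sequences differ only at position 8: T→C (pyrimidine→pyrimidine), a transition.

position 8, transition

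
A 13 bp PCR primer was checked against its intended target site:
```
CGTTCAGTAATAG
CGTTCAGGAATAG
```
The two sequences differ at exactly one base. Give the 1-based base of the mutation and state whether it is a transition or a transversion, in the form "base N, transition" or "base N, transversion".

The sequences differ only at base 8: T→G (pyrimidine→purine), a transversion.

base 8, transversion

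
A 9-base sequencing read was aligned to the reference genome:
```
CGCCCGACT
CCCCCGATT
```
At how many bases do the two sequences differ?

The sequences differ at bases 2, 8 (1-based) — 2 in total.

2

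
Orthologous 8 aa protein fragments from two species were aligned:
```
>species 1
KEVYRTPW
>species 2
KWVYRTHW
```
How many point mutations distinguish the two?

Mismatches (1-based): residue 2: E→W; residue 7: P→H.

2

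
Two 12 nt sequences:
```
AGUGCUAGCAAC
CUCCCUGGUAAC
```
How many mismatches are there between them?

Mismatches (1-based): site 1: A→C; site 2: G→U; site 3: U→C; site 4: G→C; site 7: A→G; site 9: C→U.

6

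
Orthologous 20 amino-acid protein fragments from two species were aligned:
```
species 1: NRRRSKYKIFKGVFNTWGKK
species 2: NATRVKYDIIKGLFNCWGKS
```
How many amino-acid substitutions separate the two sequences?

8

Comparing position by position, 8 positions differ: 2 (R/A), 3 (R/T), 5 (S/V), 8 (K/D), 10 (F/I), 13 (V/L), 16 (T/C), 20 (K/S).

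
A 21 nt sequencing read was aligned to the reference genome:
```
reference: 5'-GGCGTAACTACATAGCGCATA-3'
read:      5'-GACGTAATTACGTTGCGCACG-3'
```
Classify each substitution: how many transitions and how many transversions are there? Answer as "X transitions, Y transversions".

Transitions (purine↔purine or pyrimidine↔pyrimidine): 2 G→A, 8 C→T, 12 A→G, 20 T→C, 21 A→G.
Transversions (purine↔pyrimidine): 14 A→T.

5 transitions, 1 transversion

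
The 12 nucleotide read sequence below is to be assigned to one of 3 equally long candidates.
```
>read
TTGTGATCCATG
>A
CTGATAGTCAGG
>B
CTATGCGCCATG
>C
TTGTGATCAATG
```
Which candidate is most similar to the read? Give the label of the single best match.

C

A differs at 6 bases; B differs at 4 bases; C differs at 1 base. The closest is C.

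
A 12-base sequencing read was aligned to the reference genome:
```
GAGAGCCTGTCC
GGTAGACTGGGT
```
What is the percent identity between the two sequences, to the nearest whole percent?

50%

6 positions differ (2, 3, 6, 10, 11, 12), so 6 of 12 match: 6/12 = 50%.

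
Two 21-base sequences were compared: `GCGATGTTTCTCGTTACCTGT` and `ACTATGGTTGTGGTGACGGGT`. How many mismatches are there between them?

Comparing position by position, 8 positions differ: 1 (G/A), 3 (G/T), 7 (T/G), 10 (C/G), 12 (C/G), 15 (T/G), 18 (C/G), 19 (T/G).

8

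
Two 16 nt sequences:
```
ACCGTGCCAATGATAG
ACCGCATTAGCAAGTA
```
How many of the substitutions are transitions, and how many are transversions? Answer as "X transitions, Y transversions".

8 transitions, 2 transversions

Mismatches (1-based):
base 5: T→C (pyrimidine→pyrimidine, transition)
base 6: G→A (purine→purine, transition)
base 7: C→T (pyrimidine→pyrimidine, transition)
base 8: C→T (pyrimidine→pyrimidine, transition)
base 10: A→G (purine→purine, transition)
base 11: T→C (pyrimidine→pyrimidine, transition)
base 12: G→A (purine→purine, transition)
base 14: T→G (pyrimidine→purine, transversion)
base 15: A→T (purine→pyrimidine, transversion)
base 16: G→A (purine→purine, transition)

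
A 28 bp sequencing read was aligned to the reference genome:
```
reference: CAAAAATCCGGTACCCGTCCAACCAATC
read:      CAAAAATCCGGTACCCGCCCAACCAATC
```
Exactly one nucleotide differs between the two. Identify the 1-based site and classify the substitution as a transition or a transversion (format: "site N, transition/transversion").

Site 18 changes T→C. T is a pyrimidine and C is a pyrimidine, so this is a transition.

site 18, transition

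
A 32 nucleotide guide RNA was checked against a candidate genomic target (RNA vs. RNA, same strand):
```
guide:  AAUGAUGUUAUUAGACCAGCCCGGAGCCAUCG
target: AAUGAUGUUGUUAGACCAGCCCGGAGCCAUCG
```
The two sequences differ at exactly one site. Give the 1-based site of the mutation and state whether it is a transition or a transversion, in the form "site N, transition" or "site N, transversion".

The sequences differ only at site 10: A→G (purine→purine), a transition.

site 10, transition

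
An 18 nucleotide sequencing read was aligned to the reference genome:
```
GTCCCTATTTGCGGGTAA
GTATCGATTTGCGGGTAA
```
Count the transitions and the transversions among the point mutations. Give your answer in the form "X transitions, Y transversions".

1 transition, 2 transversions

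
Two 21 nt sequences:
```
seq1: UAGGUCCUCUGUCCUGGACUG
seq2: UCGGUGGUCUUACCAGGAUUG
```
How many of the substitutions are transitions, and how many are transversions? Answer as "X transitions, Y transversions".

Mismatches (1-based):
base 2: A→C (purine→pyrimidine, transversion)
base 6: C→G (pyrimidine→purine, transversion)
base 7: C→G (pyrimidine→purine, transversion)
base 11: G→U (purine→pyrimidine, transversion)
base 12: U→A (pyrimidine→purine, transversion)
base 15: U→A (pyrimidine→purine, transversion)
base 19: C→U (pyrimidine→pyrimidine, transition)

1 transition, 6 transversions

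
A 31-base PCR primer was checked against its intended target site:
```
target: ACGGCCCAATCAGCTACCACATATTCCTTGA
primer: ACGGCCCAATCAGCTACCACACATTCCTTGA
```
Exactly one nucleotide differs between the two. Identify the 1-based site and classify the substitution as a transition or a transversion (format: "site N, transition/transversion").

Site 22 changes T→C. T is a pyrimidine and C is a pyrimidine, so this is a transition.

site 22, transition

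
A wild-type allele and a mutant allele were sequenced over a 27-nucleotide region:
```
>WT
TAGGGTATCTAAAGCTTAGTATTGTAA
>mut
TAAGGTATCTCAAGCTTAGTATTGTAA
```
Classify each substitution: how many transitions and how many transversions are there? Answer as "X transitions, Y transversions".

1 transition, 1 transversion

Mismatches (1-based):
base 3: G→A (purine→purine, transition)
base 11: A→C (purine→pyrimidine, transversion)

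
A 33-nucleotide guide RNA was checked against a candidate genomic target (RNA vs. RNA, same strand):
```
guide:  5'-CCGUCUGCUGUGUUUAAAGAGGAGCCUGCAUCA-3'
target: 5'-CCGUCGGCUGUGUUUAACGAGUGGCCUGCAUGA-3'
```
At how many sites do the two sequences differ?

5

Mismatches (1-based): site 6: U→G; site 18: A→C; site 22: G→U; site 23: A→G; site 32: C→G.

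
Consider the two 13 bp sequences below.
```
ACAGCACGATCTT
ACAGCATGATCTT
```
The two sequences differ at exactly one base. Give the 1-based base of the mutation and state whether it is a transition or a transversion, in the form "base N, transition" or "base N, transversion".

base 7, transition

Base 7 changes C→T. C is a pyrimidine and T is a pyrimidine, so this is a transition.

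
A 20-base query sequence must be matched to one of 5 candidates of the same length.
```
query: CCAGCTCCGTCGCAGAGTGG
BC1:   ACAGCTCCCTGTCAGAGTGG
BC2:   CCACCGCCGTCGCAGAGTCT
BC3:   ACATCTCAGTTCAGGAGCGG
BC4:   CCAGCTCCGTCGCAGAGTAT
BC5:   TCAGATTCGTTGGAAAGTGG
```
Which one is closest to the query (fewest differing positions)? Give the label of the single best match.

Hamming distances to query — BC1: 4; BC2: 4; BC3: 8; BC4: 2; BC5: 6.
Smallest is BC4 with 2 mismatches.

BC4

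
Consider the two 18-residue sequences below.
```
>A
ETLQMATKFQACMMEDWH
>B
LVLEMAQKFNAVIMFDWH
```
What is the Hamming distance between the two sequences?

8

The sequences differ at residues 1, 2, 4, 7, 10, 12, 13, 15 (1-based) — 8 in total.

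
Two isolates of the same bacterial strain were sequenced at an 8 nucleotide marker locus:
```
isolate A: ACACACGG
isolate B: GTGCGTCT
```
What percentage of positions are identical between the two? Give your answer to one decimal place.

7 positions differ (1, 2, 3, 5, 6, 7, 8), so 1 of 8 match: 1/8 = 12.5%.

12.5%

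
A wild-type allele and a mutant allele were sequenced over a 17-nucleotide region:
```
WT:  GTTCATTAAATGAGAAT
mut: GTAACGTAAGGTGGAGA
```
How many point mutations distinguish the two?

10

The sequences differ at sites 3, 4, 5, 6, 10, 11, 12, 13, 16, 17 (1-based) — 10 in total.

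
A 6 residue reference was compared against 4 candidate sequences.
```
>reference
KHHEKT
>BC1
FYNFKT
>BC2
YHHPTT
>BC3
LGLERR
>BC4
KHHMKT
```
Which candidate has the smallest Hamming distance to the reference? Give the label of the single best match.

BC1 differs at 4 positions; BC2 differs at 3 positions; BC3 differs at 5 positions; BC4 differs at 1 position. The closest is BC4.

BC4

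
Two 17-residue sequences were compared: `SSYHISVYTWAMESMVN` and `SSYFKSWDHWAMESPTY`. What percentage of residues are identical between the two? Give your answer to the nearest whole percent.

53%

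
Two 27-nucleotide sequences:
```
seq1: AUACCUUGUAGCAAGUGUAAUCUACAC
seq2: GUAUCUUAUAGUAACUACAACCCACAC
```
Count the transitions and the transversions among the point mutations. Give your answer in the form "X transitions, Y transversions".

8 transitions, 1 transversion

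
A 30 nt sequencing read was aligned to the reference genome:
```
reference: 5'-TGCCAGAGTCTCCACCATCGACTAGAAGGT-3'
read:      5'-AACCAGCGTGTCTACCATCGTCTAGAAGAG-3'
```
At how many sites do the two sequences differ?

Comparing position by position, 8 sites differ: 1 (T/A), 2 (G/A), 7 (A/C), 10 (C/G), 13 (C/T), 21 (A/T), 29 (G/A), 30 (T/G).

8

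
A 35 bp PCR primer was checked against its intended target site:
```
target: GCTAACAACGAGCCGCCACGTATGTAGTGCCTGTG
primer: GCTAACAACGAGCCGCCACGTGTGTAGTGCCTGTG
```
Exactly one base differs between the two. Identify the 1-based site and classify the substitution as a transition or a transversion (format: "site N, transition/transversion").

site 22, transition

Site 22 changes A→G. A is a purine and G is a purine, so this is a transition.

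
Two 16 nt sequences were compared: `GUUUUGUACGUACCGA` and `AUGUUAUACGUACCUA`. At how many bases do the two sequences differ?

4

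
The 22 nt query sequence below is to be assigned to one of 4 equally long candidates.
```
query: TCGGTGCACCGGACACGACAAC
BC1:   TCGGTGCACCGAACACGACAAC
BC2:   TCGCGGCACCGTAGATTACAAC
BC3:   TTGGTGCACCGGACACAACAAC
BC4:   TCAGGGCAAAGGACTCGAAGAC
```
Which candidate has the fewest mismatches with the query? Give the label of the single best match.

Hamming distances to query — BC1: 1; BC2: 6; BC3: 2; BC4: 7.
Smallest is BC1 with 1 mismatch.

BC1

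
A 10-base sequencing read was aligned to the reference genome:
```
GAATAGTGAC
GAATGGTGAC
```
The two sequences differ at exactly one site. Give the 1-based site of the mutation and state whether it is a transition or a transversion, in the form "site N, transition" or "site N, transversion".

The sequences differ only at site 5: A→G (purine→purine), a transition.

site 5, transition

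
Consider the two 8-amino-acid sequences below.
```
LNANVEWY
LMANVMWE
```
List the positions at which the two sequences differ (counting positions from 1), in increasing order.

2, 6, 8

Differences at position 2 (N→M), position 6 (E→M), position 8 (Y→E).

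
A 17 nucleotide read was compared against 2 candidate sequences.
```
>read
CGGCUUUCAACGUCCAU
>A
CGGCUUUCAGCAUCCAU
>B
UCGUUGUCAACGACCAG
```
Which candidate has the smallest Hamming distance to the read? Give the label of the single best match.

A differs at 2 positions; B differs at 6 positions. The closest is A.

A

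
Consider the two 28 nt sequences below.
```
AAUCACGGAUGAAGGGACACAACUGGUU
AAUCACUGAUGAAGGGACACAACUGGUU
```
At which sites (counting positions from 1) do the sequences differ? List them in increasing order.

Differences at site 7 (G→U).

7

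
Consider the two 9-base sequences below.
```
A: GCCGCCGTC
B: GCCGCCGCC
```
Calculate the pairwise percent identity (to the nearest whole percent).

89%

1 position differs (8), so 8 of 9 match: 8/9 = 88.89%.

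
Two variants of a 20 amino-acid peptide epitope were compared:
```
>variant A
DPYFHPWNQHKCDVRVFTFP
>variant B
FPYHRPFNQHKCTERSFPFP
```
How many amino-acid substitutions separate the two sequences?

The sequences differ at residues 1, 4, 5, 7, 13, 14, 16, 18 (1-based) — 8 in total.

8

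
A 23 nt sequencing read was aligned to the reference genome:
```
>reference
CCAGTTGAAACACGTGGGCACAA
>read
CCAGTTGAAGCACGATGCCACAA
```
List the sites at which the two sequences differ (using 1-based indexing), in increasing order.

Differences at site 10 (A→G), site 15 (T→A), site 16 (G→T), site 18 (G→C).

10, 15, 16, 18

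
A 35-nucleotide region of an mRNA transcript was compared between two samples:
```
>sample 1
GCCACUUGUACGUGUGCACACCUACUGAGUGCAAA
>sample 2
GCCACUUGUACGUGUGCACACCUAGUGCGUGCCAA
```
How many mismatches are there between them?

Mismatches (1-based): position 25: C→G; position 28: A→C; position 33: A→C.

3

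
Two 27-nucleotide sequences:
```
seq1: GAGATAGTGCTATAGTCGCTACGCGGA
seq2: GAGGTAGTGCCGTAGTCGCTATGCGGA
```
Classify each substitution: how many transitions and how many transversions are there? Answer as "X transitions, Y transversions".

4 transitions, 0 transversions

Transitions (purine↔purine or pyrimidine↔pyrimidine): 4 A→G, 11 T→C, 12 A→G, 22 C→T.
Transversions (purine↔pyrimidine): none.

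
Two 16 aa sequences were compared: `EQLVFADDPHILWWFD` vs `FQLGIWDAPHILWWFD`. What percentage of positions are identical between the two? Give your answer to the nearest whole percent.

69%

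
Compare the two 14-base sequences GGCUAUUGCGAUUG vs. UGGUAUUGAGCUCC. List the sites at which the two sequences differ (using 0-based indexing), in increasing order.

0, 2, 8, 10, 12, 13

Scanning 0-based: 0: G/U; 2: C/G; 8: C/A; 10: A/C; 12: U/C; 13: G/C.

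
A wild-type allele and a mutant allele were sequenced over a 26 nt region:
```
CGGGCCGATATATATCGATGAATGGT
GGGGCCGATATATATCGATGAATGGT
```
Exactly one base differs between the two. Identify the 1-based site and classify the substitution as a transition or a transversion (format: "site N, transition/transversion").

Site 1 changes C→G. C is a pyrimidine and G is a purine, so this is a transversion.

site 1, transversion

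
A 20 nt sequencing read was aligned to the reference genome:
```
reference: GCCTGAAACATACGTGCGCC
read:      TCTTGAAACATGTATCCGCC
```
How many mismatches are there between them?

6

The sequences differ at positions 1, 3, 12, 13, 14, 16 (1-based) — 6 in total.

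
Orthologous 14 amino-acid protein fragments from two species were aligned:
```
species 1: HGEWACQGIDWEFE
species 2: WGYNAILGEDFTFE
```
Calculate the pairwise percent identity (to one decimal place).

8 positions differ (1, 3, 4, 6, 7, 9, 11, 12), so 6 of 14 match: 6/14 = 42.86%.

42.9%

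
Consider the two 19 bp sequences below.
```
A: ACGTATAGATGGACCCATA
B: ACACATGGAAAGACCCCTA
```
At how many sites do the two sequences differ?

6

Mismatches (1-based): site 3: G→A; site 4: T→C; site 7: A→G; site 10: T→A; site 11: G→A; site 17: A→C.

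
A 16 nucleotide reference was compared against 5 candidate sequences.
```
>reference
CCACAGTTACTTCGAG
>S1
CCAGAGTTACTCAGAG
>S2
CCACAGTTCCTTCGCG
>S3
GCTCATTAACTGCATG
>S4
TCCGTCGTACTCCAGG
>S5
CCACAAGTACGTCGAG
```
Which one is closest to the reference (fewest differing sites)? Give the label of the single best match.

S2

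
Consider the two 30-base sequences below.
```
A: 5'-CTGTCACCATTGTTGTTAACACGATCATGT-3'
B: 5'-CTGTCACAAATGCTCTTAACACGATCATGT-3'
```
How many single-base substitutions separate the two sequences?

4

Comparing position by position, 4 positions differ: 8 (C/A), 10 (T/A), 13 (T/C), 15 (G/C).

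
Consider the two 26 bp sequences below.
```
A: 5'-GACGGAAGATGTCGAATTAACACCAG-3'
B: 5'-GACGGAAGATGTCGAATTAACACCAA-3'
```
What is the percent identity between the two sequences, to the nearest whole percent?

96%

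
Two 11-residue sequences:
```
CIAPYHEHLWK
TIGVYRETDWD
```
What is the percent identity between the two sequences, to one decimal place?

Mismatches at positions 1, 3, 4, 6, 8, 9, 11 (1-based): 7 of 11.
Identical positions: 4/11 = 36.36% → 36.4%.

36.4%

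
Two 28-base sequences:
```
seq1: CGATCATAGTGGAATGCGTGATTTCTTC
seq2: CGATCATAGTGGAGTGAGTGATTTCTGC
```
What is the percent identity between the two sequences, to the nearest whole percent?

89%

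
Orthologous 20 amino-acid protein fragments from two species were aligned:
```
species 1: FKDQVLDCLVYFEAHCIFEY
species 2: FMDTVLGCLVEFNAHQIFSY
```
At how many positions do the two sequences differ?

The sequences differ at positions 2, 4, 7, 11, 13, 16, 19 (1-based) — 7 in total.

7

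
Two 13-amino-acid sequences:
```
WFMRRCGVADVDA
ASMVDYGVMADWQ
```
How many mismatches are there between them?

10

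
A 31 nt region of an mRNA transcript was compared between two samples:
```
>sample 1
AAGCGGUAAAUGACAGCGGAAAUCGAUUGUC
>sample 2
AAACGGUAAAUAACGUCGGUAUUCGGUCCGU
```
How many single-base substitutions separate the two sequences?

11

Comparing position by position, 11 sites differ: 3 (G/A), 12 (G/A), 15 (A/G), 16 (G/U), 20 (A/U), 22 (A/U), 26 (A/G), 28 (U/C), 29 (G/C), 30 (U/G), 31 (C/U).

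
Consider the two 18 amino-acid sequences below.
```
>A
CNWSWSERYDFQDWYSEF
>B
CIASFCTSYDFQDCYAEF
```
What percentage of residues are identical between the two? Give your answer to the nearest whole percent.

Mismatches at positions 2, 3, 5, 6, 7, 8, 14, 16 (1-based): 8 of 18.
Identical positions: 10/18 = 55.56% → 56%.

56%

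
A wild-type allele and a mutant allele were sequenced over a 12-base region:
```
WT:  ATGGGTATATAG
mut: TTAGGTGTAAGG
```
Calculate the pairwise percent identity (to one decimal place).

Mismatches at positions 1, 3, 7, 10, 11 (1-based): 5 of 12.
Identical positions: 7/12 = 58.33% → 58.3%.

58.3%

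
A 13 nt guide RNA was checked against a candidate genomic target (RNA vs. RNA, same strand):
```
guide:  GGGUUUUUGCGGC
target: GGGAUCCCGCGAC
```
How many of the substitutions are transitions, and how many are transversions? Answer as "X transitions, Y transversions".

Mismatches (1-based):
position 4: U→A (pyrimidine→purine, transversion)
position 6: U→C (pyrimidine→pyrimidine, transition)
position 7: U→C (pyrimidine→pyrimidine, transition)
position 8: U→C (pyrimidine→pyrimidine, transition)
position 12: G→A (purine→purine, transition)

4 transitions, 1 transversion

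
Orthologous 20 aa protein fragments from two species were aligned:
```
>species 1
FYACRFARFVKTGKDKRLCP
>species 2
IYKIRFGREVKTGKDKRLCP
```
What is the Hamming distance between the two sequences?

The sequences differ at positions 1, 3, 4, 7, 9 (1-based) — 5 in total.

5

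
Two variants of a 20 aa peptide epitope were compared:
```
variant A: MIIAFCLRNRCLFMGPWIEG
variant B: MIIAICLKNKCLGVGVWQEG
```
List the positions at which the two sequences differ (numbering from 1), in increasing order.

Differences at position 5 (F→I), position 8 (R→K), position 10 (R→K), position 13 (F→G), position 14 (M→V), position 16 (P→V), position 18 (I→Q).

5, 8, 10, 13, 14, 16, 18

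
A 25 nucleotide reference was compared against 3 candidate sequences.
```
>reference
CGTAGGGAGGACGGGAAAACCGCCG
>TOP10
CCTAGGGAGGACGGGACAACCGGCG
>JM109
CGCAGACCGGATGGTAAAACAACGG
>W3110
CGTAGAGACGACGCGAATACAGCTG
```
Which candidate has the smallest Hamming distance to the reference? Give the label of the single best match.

TOP10

Hamming distances to reference — TOP10: 3; JM109: 9; W3110: 6.
Smallest is TOP10 with 3 mismatches.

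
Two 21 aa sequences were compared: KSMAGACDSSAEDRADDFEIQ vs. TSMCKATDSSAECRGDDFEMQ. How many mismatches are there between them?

The sequences differ at residues 1, 4, 5, 7, 13, 15, 20 (1-based) — 7 in total.

7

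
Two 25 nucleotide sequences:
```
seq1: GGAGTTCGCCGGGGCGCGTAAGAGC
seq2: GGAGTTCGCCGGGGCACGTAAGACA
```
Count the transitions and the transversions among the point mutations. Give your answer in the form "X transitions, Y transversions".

1 transition, 2 transversions

Mismatches (1-based):
site 16: G→A (purine→purine, transition)
site 24: G→C (purine→pyrimidine, transversion)
site 25: C→A (pyrimidine→purine, transversion)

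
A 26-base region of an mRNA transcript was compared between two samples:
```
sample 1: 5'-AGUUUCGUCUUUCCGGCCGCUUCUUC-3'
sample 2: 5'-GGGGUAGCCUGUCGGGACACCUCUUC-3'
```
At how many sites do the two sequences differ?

Comparing position by position, 10 sites differ: 1 (A/G), 3 (U/G), 4 (U/G), 6 (C/A), 8 (U/C), 11 (U/G), 14 (C/G), 17 (C/A), 19 (G/A), 21 (U/C).

10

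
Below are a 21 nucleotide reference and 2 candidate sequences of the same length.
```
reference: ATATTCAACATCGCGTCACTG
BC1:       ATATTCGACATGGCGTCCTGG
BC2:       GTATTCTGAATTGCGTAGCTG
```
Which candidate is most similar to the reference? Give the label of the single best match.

BC1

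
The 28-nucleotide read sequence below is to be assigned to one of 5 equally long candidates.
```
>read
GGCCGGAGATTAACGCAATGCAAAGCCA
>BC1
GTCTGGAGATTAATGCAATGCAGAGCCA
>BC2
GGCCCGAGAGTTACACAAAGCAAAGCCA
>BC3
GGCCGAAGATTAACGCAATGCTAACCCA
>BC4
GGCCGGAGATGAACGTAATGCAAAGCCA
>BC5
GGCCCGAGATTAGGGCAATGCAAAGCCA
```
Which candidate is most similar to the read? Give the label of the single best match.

BC4

BC1 differs at 4 bases; BC2 differs at 5 bases; BC3 differs at 3 bases; BC4 differs at 2 bases; BC5 differs at 3 bases. The closest is BC4.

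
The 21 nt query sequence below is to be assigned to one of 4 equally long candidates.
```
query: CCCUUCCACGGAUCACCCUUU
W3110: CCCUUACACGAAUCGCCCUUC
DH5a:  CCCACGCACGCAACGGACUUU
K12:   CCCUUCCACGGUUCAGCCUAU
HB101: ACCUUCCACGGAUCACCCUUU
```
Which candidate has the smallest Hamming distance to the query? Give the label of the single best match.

HB101

W3110 differs at 4 positions; DH5a differs at 8 positions; K12 differs at 3 positions; HB101 differs at 1 position. The closest is HB101.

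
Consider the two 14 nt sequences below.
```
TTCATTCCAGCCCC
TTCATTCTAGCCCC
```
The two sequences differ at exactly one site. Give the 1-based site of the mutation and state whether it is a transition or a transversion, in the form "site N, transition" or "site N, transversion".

site 8, transition

Site 8 changes C→T. C is a pyrimidine and T is a pyrimidine, so this is a transition.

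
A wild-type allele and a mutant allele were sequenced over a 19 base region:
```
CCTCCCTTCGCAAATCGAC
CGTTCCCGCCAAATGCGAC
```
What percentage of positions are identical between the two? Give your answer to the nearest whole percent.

Mismatches at positions 2, 4, 7, 8, 10, 11, 14, 15 (1-based): 8 of 19.
Identical positions: 11/19 = 57.89% → 58%.

58%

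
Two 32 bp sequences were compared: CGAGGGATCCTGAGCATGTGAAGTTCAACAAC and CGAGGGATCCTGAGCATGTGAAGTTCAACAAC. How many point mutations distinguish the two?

0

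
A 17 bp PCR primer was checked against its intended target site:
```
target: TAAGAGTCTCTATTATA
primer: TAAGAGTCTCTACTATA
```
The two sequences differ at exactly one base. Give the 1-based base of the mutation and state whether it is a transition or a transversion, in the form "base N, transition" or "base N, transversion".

base 13, transition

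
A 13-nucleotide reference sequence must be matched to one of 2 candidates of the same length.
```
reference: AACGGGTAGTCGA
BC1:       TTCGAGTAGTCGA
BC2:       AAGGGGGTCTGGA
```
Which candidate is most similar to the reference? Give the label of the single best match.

BC1

BC1 differs at 3 bases; BC2 differs at 5 bases. The closest is BC1.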